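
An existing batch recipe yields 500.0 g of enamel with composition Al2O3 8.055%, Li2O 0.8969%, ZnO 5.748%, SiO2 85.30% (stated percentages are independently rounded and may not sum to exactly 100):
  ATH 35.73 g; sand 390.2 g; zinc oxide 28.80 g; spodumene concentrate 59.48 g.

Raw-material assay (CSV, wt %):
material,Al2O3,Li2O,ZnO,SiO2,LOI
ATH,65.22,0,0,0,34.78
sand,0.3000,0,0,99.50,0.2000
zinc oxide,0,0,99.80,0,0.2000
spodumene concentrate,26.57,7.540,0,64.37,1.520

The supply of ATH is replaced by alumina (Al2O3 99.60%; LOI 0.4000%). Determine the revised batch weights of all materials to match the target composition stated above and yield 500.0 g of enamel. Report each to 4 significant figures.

Working values appear rounded to four significant digits in the printout. Each numeric step runs at full precision in every operation — every reported number is rounded just once — all derived quantities (totals, four oxide percentages, LOI, glass mass, the yield) are carried using the weight values on 500.0 g of glass at full precision, as written in either problem or answer.
The oxide mass targets at 500.0 g enamel:
  Al2O3: 8.055% × 500.0 = 40.28 g
  Li2O: 0.8969% × 500.0 = 4.484 g
  ZnO: 5.748% × 500.0 = 28.74 g
  SiO2: 85.30% × 500.0 = 426.5 g
Per-oxide balance check applying the batch weights above, per the basis as stated (each sum matches its target mass given rounding of the digits):
  Al2O3: 23.40·0.9960 + 390.2·0.003000 + 59.48·0.2657 = 40.28 g (target 40.28 g)
  Li2O: 59.48·0.07540 = 4.485 g (target 4.484 g)
  ZnO: 28.80·0.9980 = 28.74 g (target 28.74 g)
  SiO2: 390.2·0.9950 + 59.48·0.6437 = 426.5 g (target 426.5 g)
Glass-mass sanity pass: total charge less LOI = 500.0 g (the Σ of target masses is 500.0 g; with the basis standing at 500.0 g — differing by rounding only).
Batch grand total — Σ batch = 501.9 g; ignition loss, Σ(batch × LOI) = 1.836 g; glass ÷ batch gives a yield of 99.63%.

Revised batch per 500.0 g enamel:
  alumina: 23.40 g
  sand: 390.2 g
  zinc oxide: 28.80 g
  spodumene concentrate: 59.48 g
Total batch = 501.9 g; LOI loss = 1.836 g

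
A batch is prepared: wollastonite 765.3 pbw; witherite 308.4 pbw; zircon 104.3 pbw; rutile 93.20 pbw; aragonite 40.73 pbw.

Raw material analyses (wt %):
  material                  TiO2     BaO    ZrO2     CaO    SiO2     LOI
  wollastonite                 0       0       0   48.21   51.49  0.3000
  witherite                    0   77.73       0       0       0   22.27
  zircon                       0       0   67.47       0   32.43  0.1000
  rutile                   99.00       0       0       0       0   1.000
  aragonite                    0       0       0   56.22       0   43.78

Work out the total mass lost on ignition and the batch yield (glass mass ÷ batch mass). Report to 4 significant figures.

The whole derivation keeps exact precision end to end; in-progress results are shown (rounded to 4 significant digits) across the worked steps. A single rounding finalizes every reported number; the derived quantities are re-derived in full float precision (the totals, five oxide percentages, ignition loss, the yield, glass mass) from the batch weights per 1222 pbw of glass precisely as stated by either problem or answer.
Each material's LOI contribution:
  wollastonite: 765.3 × 0.003000 = 2.296 pbw
  witherite: 308.4 × 0.2227 = 68.68 pbw
  zircon: 104.3 × 0.001000 = 0.1043 pbw
  rutile: 93.20 × 0.01000 = 0.9320 pbw
  aragonite: 40.73 × 0.4378 = 17.83 pbw
Total LOI = 89.84 pbw
Glass = batch − LOI = 1312 − 89.84 = 1222 pbw

LOI loss = 89.84 pbw; glass = 1222 pbw; yield = 93.15%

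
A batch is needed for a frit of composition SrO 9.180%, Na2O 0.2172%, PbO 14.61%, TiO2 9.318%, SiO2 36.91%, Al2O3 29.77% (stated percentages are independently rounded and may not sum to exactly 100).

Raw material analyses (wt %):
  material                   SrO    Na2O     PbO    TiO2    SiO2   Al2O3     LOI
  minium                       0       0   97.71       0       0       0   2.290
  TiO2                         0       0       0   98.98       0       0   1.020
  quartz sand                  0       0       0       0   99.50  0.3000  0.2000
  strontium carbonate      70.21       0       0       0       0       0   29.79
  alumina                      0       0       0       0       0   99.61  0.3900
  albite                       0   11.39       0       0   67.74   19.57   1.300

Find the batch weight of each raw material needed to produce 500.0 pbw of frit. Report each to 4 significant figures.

Exact precision is carried at each step; intermediates are shown rounded off to 4 significant figures between the steps — every reported value takes just one rounding. Derived quantities (ignition loss, yield, the totals, the six compositions, net glass mass) are computed from the weighed amounts for 500.0 pbw of glass at full float precision as quoted within the question or the answer.
Oxide mass targets, per 500.0 pbw frit:
  SrO: 9.180% × 500.0 = 45.90 pbw
  Na2O: 0.2172% × 500.0 = 1.086 pbw
  PbO: 14.61% × 500.0 = 73.05 pbw
  TiO2: 9.318% × 500.0 = 46.59 pbw
  SiO2: 36.91% × 500.0 = 184.6 pbw
  Al2O3: 29.77% × 500.0 = 148.8 pbw
Mass-balance tally per oxide per the reported batch figures, on the stated basis (sum by sum, the targets are met up to rounding of the answer):
  SrO: 65.38·0.7021 = 45.90 pbw (target 45.90 pbw)
  Na2O: 9.535·0.1139 = 1.086 pbw (target 1.086 pbw)
  PbO: 74.76·0.9771 = 73.05 pbw (target 73.05 pbw)
  TiO2: 47.07·0.9898 = 46.59 pbw (target 46.59 pbw)
  SiO2: 179.0·0.9950 + 9.535·0.6774 = 184.6 pbw (target 184.6 pbw)
  Al2O3: 179.0·0.003000 + 147.0·0.9961 + 9.535·0.1957 = 148.8 pbw (target 148.8 pbw)
Consistency of the glass mass: batch total minus LOI = 500.0 pbw (summing oxide targets gives 500.0 pbw; the stated basis being 500.0 pbw — deltas are rounding alone).
Summing the batch: Σ batch = 522.7 pbw; LOI loss = Σ batch·LOI = 22.72 pbw; as yield: glass ÷ batch → 95.65%.

Batch per 500.0 pbw frit:
  minium: 74.76 pbw
  TiO2: 47.07 pbw
  quartz sand: 179.0 pbw
  strontium carbonate: 65.38 pbw
  alumina: 147.0 pbw
  albite: 9.535 pbw
Total batch = 522.7 pbw; LOI loss = 22.72 pbw; yield = 95.65%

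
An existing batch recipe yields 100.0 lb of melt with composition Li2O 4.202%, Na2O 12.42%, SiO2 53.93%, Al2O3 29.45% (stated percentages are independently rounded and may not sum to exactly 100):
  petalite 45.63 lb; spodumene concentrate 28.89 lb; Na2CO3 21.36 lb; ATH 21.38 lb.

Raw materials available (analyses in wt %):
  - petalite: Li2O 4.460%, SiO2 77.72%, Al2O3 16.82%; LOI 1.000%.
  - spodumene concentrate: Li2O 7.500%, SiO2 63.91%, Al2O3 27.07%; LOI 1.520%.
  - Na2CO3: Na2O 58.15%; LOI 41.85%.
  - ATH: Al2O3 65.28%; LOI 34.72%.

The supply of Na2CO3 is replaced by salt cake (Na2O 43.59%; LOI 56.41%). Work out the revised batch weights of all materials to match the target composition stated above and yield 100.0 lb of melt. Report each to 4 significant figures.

The intermediate values are displayed, rounded to 4 significant figures, in the working; all arithmetic maintains full precision from start to finish. Each reported number is rounded a single time. All derived quantities (the totals, net glass mass, ignition loss, the four compositions, yield) are carried in full float precision from the weighed amounts for 100.0 lb of glass, precisely as stated by question or answer.
Per-oxide target masses for 100.0 lb melt:
  Li2O: 4.202% × 100.0 = 4.202 lb
  Na2O: 12.42% × 100.0 = 12.42 lb
  SiO2: 53.93% × 100.0 = 53.93 lb
  Al2O3: 29.45% × 100.0 = 29.45 lb
Mass-balance tally per oxide applying the batch weights above, versus the basis set out (every target is met by its sum modulo rounding of the values):
  Li2O: 45.63·0.04460 + 28.89·0.07500 = 4.202 lb (target 4.202 lb)
  Na2O: 28.49·0.4359 = 12.42 lb (target 12.42 lb)
  SiO2: 45.63·0.7772 + 28.89·0.6391 = 53.93 lb (target 53.93 lb)
  Al2O3: 45.63·0.1682 + 28.89·0.2707 + 21.38·0.6528 = 29.45 lb (target 29.45 lb)
Glass mass check: net batch after ignition = 100.0 lb (the Σ of target masses is 100.0 lb; against the stated basis, 100.0 lb — any gap is answer rounding).
Summing the batch: Σ batch = 124.4 lb; the LOI term Σ batch·LOI equals 24.39 lb; glass ÷ batch gives a yield of 80.39%.

Revised batch per 100.0 lb melt:
  petalite: 45.63 lb
  spodumene concentrate: 28.89 lb
  salt cake: 28.49 lb
  ATH: 21.38 lb
Total batch = 124.4 lb; LOI loss = 24.39 lb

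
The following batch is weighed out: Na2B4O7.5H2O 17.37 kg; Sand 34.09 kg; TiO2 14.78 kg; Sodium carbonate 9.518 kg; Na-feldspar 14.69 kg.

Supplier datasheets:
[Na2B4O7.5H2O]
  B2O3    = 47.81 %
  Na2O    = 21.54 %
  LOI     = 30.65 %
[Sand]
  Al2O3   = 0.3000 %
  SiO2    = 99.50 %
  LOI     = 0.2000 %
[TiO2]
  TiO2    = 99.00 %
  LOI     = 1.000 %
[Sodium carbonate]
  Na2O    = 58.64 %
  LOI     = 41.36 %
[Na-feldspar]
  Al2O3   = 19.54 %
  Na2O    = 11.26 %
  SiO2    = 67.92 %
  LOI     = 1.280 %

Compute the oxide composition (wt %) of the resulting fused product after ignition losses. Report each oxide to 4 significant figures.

The working math runs at full precision end to end. Mid-chain values are displayed, rounded to 4 significant digits, in the working; exactly one rounding lands on each reported number. Derived quantities are rebuilt at exact precision (the yield, the totals, the five compositions, LOI, glass mass) from the batch weights on 80.78 kg of glass, as quoted within the question or the answer.
Oxide-by-oxide delivered mass:
  B2O3: 17.37·0.4781 = 8.305 kg
  Al2O3: 34.09·0.003000 + 14.69·0.1954 = 2.973 kg
  Na2O: 17.37·0.2154 + 9.518·0.5864 + 14.69·0.1126 = 10.98 kg
  TiO2: 14.78·0.9900 = 14.63 kg
  SiO2: 34.09·0.9950 + 14.69·0.6792 = 43.90 kg
LOI: 17.37·0.3065 + 34.09·0.002000 + 14.78·0.01000 + 9.518·0.4136 + 14.69·0.01280 = 9.665 kg
Glass = total batch minus LOI = 90.45 − 9.665 = 80.78 kg (consistent with Σ oxide mass)
wt %: oxide over glass, times 100

Glass mass = 80.78 kg (batch 90.45 − LOI 9.665).
Composition: B2O3 10.28%, Al2O3 3.680%, Na2O 13.59%, TiO2 18.11%, SiO2 54.34%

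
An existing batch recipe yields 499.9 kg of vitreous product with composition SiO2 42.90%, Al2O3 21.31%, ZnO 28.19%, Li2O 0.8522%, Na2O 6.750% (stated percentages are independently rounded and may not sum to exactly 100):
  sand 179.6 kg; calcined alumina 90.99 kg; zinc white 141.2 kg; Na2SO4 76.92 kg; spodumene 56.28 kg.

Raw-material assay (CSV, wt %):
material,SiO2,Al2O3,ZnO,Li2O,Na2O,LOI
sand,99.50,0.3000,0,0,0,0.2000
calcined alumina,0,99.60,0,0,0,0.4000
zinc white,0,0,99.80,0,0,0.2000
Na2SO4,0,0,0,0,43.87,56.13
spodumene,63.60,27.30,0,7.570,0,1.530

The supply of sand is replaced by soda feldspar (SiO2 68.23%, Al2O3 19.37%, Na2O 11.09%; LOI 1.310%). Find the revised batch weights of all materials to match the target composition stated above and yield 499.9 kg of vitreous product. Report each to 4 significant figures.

Values along the way appear with 4-significant-figure rounding in the printout — all internal work runs at full float precision from start to finish — each reported figure sees exactly one rounding. All derived quantities are rebuilt from the batch weights on 499.9 kg of glass in full precision (five oxide percentages, the yield, the totals, LOI, net glass mass), as set out in the problem or the answer.
Oxide-by-oxide targets in 499.9 kg vitreous product:
  SiO2: 42.90% × 499.9 = 214.5 kg
  Al2O3: 21.31% × 499.9 = 106.5 kg
  ZnO: 28.19% × 499.9 = 140.9 kg
  Li2O: 0.8522% × 499.9 = 4.260 kg
  Na2O: 6.750% × 499.9 = 33.74 kg
Sums-versus-targets review applying the batch weights above, relative to the basis at hand (target by target, the sums agree inside rounding margins):
  SiO2: 261.9·0.6823 + 56.28·0.6360 = 214.5 kg (target 214.5 kg)
  Al2O3: 261.9·0.1937 + 40.61·0.9960 + 56.28·0.2730 = 106.5 kg (target 106.5 kg)
  ZnO: 141.2·0.9980 = 140.9 kg (target 140.9 kg)
  Li2O: 56.28·0.07570 = 4.260 kg (target 4.260 kg)
  Na2O: 261.9·0.1109 + 10.72·0.4387 = 33.75 kg (target 33.74 kg)
Auditing the glass mass value: whole batch net of LOI = 500.0 kg (per-oxide target masses sum to 499.9 kg; versus the stated basis of 499.9 kg — rounding explains the deltas).
Total batch = Σ batch = 510.7 kg; ignition loss, Σ(batch × LOI) = 10.75 kg; the yield ratio, glass ÷ batch: 97.89%.

Revised batch per 499.9 kg vitreous product:
  soda feldspar: 261.9 kg
  calcined alumina: 40.61 kg
  zinc white: 141.2 kg
  Na2SO4: 10.72 kg
  spodumene: 56.28 kg
Total batch = 510.7 kg; LOI loss = 10.75 kg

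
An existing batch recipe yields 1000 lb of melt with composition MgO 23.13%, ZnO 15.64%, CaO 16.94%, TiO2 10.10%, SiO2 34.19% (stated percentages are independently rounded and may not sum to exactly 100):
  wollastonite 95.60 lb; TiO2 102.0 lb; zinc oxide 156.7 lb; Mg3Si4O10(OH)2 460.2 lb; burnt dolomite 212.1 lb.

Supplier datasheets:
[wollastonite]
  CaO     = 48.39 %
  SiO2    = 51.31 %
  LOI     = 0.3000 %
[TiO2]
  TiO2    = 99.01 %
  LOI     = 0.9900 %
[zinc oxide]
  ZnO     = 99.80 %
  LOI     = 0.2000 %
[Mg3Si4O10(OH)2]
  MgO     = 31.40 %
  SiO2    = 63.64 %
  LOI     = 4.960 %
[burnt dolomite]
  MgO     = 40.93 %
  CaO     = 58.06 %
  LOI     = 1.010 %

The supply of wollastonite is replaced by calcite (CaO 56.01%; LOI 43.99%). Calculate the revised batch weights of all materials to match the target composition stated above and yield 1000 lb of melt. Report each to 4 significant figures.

Working values are shown rounded to 4 significant digits within the worked lines; all arithmetic keeps exact precision from start to finish. Each reported value takes just one rounding. Derived quantities (the totals, LOI, five oxide percentages, the yield, net glass mass) are carried from the weighed amounts on 1000 lb of glass in exact precision, as written in problem or answer.
Target oxide masses per 1000 lb melt:
  MgO: 23.13% × 1000 = 231.3 lb
  ZnO: 15.64% × 1000 = 156.4 lb
  CaO: 16.94% × 1000 = 169.4 lb
  TiO2: 10.10% × 1000 = 101.0 lb
  SiO2: 34.19% × 1000 = 341.9 lb
Checking each oxide sum with the batch weights as given, under the basis named above (target by target, the sums agree exact up to rounding of places):
  MgO: 537.2·0.3140 + 153.0·0.4093 = 231.3 lb (target 231.3 lb)
  ZnO: 156.7·0.9980 = 156.4 lb (target 156.4 lb)
  CaO: 143.9·0.5601 + 153.0·0.5806 = 169.4 lb (target 169.4 lb)
  TiO2: 102.0·0.9901 = 101.0 lb (target 101.0 lb)
  SiO2: 537.2·0.6364 = 341.9 lb (target 341.9 lb)
Glass mass check: Σ batch − LOI loss = 1000 lb (summing oxide targets gives 1000 lb; the stated basis being 1000 lb — gaps are rounding artifacts).
Whole-batch sum: Σ batch = 1093 lb; loss to ignition Σ batch·LOI = 92.82 lb; yield, glass over the total, = 91.51%.

Revised batch per 1000 lb melt:
  calcite: 143.9 lb
  TiO2: 102.0 lb
  zinc oxide: 156.7 lb
  Mg3Si4O10(OH)2: 537.2 lb
  burnt dolomite: 153.0 lb
Total batch = 1093 lb; LOI loss = 92.82 lb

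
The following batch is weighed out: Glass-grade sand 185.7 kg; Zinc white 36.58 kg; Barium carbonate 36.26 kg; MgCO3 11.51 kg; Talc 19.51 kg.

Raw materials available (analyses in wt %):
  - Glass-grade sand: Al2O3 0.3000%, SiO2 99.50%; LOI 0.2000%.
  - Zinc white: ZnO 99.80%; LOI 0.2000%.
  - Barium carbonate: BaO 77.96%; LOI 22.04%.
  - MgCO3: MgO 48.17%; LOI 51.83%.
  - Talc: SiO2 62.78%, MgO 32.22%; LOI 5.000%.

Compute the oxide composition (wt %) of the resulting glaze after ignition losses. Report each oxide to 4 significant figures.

Working values appear rounded to 4 significant figures on the page; all internal work holds exact precision through every step — every reported figure includes exactly one rounding. Derived quantities (LOI, the five compositions, the yield, the totals, net glass mass) are rebuilt from the batch weights on 274.2 kg of glass in exact precision as set out in either problem or answer.
Mass of each oxide from the mix:
  ZnO: 36.58·0.9980 = 36.51 kg
  Al2O3: 185.7·0.003000 = 0.5571 kg
  SiO2: 185.7·0.9950 + 19.51·0.6278 = 197.0 kg
  BaO: 36.26·0.7796 = 28.27 kg
  MgO: 11.51·0.4817 + 19.51·0.3222 = 11.83 kg
LOI: 185.7·0.002000 + 36.58·0.002000 + 36.26·0.2204 + 11.51·0.5183 + 19.51·0.05000 = 15.38 kg
The glass mass, total less LOI, = 289.6 − 15.38 = 274.2 kg (= Σ oxide masses)
percent by weight: oxide/glass ×100

Glass mass = 274.2 kg (batch 289.6 − LOI 15.38).
Composition: ZnO 13.31%, Al2O3 0.2032%, SiO2 71.86%, BaO 10.31%, MgO 4.315%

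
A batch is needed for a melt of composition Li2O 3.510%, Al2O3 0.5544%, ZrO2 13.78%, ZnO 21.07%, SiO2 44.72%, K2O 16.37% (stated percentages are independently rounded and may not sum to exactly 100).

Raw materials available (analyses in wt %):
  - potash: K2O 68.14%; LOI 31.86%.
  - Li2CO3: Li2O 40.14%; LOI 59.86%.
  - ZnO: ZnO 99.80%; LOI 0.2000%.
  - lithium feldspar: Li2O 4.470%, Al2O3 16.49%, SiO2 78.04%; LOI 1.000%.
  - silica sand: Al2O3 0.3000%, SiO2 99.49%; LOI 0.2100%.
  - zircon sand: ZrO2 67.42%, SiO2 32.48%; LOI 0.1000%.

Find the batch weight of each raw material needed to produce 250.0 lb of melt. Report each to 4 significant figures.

Intermediates are shown rounded to 4 significant digits in the working — full precision is kept at all times. A single rounding completes every reported result — all derived quantities (net glass mass, the totals, the six compositions, yield, ignition loss) are rebuilt in exact precision from the weighed amounts at 250.0 lb of glass, precisely as stated by the question or the answer.
Oxide mass targets, per 250.0 lb melt:
  Li2O: 3.510% × 250.0 = 8.775 lb
  Al2O3: 0.5544% × 250.0 = 1.386 lb
  ZrO2: 13.78% × 250.0 = 34.45 lb
  ZnO: 21.07% × 250.0 = 52.68 lb
  SiO2: 44.72% × 250.0 = 111.8 lb
  K2O: 16.37% × 250.0 = 40.93 lb
Checking each oxide sum with the batch weights as given, on the stated basis (sum by sum, the targets are met net of answer rounding effects):
  Li2O: 21.11·0.4014 + 6.761·0.04470 = 8.776 lb (target 8.775 lb)
  Al2O3: 6.761·0.1649 + 90.39·0.003000 = 1.386 lb (target 1.386 lb)
  ZrO2: 51.10·0.6742 = 34.45 lb (target 34.45 lb)
  ZnO: 52.78·0.9980 = 52.67 lb (target 52.68 lb)
  SiO2: 6.761·0.7804 + 90.39·0.9949 + 51.10·0.3248 = 111.8 lb (target 111.8 lb)
  K2O: 60.06·0.6814 = 40.92 lb (target 40.93 lb)
Glass mass check: Σ batch − LOI loss = 250.0 lb (the Σ of target masses is 250.0 lb; versus the stated basis of 250.0 lb — any gap is answer rounding).
Batch total: Σ batch = 282.2 lb; the LOI term Σ batch·LOI equals 32.19 lb; yield, glass over the total, = 88.59%.

Batch per 250.0 lb melt:
  potash: 60.06 lb
  Li2CO3: 21.11 lb
  ZnO: 52.78 lb
  lithium feldspar: 6.761 lb
  silica sand: 90.39 lb
  zircon sand: 51.10 lb
Total batch = 282.2 lb; LOI loss = 32.19 lb; yield = 88.59%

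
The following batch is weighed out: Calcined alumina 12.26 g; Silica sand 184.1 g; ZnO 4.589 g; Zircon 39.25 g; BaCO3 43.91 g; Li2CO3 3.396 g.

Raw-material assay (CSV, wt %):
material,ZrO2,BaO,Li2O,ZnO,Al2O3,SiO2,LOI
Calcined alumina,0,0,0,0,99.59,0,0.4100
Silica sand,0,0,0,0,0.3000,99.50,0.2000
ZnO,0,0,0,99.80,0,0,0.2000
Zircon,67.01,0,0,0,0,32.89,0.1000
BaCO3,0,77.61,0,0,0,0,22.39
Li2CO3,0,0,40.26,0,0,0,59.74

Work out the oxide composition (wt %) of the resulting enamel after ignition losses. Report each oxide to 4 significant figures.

Glass mass = 275.2 g (batch 287.5 − LOI 12.33).
Composition: ZrO2 9.558%, BaO 12.38%, Li2O 0.4969%, ZnO 1.664%, Al2O3 4.638%, SiO2 71.26%

All arithmetic maintains exact precision through every step. Values along the way are shown rounded off to 4 significant figures as written; each reported figure is rounded a single time — all derived quantities, including yield, totals, six oxide percentages, ignition loss, glass mass, are re-derived starting from the weights on 275.2 g of glass in exact precision exactly as shown in the problem or the answer.
Oxide-by-oxide delivered mass:
  ZrO2: 39.25·0.6701 = 26.30 g
  BaO: 43.91·0.7761 = 34.08 g
  Li2O: 3.396·0.4026 = 1.367 g
  ZnO: 4.589·0.9980 = 4.580 g
  Al2O3: 12.26·0.9959 + 184.1·0.003000 = 12.76 g
  SiO2: 184.1·0.9950 + 39.25·0.3289 = 196.1 g
LOI: 12.26·0.004100 + 184.1·0.002000 + 4.589·0.002000 + 39.25·0.001000 + 43.91·0.2239 + 3.396·0.5974 = 12.33 g
batch − LOI leaves glass = 287.5 − 12.33 = 275.2 g (= the summed oxide contributions)
percent share: oxide ÷ glass, ×100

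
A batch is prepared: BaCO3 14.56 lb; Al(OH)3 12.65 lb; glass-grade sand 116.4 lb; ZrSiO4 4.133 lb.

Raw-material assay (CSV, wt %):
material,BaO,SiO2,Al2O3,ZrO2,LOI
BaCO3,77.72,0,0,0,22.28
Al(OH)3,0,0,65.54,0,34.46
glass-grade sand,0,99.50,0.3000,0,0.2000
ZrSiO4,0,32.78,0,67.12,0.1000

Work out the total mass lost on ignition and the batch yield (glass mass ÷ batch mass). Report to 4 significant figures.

All internal work maintains full precision in every operation; the intermediate values are rounded off to 4 significant figures when quoted; each reported figure takes exactly one rounding — derived quantities (the totals, glass mass, the four compositions, LOI, the yield) are computed from the batch weights at 139.9 lb of glass in full float precision as written in the problem or answer text.
Loss on ignition, line by line:
  BaCO3: 14.56 × 0.2228 = 3.244 lb
  Al(OH)3: 12.65 × 0.3446 = 4.359 lb
  glass-grade sand: 116.4 × 0.002000 = 0.2328 lb
  ZrSiO4: 4.133 × 0.001000 = 0.004133 lb
Total LOI = 7.840 lb
Glass = batch − LOI = 147.7 − 7.840 = 139.9 lb

LOI loss = 7.840 lb; glass = 139.9 lb; yield = 94.69%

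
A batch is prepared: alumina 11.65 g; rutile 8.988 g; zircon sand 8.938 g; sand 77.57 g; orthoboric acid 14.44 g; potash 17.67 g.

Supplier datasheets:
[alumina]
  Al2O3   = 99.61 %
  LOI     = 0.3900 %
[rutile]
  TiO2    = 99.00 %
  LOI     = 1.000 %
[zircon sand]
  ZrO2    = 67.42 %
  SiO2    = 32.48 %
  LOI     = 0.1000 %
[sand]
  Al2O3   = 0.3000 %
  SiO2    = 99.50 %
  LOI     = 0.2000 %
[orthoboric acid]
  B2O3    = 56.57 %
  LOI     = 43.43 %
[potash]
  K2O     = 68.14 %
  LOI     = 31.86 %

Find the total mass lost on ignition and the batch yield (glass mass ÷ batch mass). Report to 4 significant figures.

LOI loss = 12.20 g; glass = 127.1 g; yield = 91.24%

The whole derivation runs at full precision through the solve; values along the way are displayed, with 4-significant-digit rounding, when written out — a single rounding finalizes every reported number — the derived quantities, which include ignition loss, the totals, net glass mass, six oxide percentages, yield, are re-derived at full precision, as they appear in the question or the answer, using the weight values for 127.1 g of glass.
Each material's LOI contribution:
  alumina: 11.65 × 0.003900 = 0.04543 g
  rutile: 8.988 × 0.01000 = 0.08988 g
  zircon sand: 8.938 × 0.001000 = 0.008938 g
  sand: 77.57 × 0.002000 = 0.1551 g
  orthoboric acid: 14.44 × 0.4343 = 6.271 g
  potash: 17.67 × 0.3186 = 5.630 g
Total LOI = 12.20 g
Glass = batch − LOI = 139.3 − 12.20 = 127.1 g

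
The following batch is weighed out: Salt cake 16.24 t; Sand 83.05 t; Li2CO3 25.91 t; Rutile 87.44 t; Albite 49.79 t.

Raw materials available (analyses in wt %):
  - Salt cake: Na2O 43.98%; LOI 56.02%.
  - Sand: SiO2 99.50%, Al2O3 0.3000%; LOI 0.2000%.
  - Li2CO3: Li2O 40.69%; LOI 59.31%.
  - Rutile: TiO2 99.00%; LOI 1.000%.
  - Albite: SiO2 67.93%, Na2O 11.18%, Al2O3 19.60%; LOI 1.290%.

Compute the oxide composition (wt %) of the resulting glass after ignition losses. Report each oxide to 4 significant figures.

Glass mass = 236.3 t (batch 262.4 − LOI 26.15).
Composition: Li2O 4.462%, TiO2 36.64%, SiO2 49.29%, Na2O 5.379%, Al2O3 4.236%

Mid-chain values are displayed rounded to 4 significant digits between the steps — full precision is maintained through the solve. A single rounding yields each reported value; the derived quantities are rebuilt at exact precision (the five compositions, ignition loss, net glass mass, the totals, yield) from the batch weights per 236.3 t of glass exactly as printed in problem or answer.
Oxide masses out of the charge:
  Li2O: 25.91·0.4069 = 10.54 t
  TiO2: 87.44·0.9900 = 86.57 t
  SiO2: 83.05·0.9950 + 49.79·0.6793 = 116.5 t
  Na2O: 16.24·0.4398 + 49.79·0.1118 = 12.71 t
  Al2O3: 83.05·0.003000 + 49.79·0.1960 = 10.01 t
LOI: 16.24·0.5602 + 83.05·0.002000 + 25.91·0.5931 + 87.44·0.01000 + 49.79·0.01290 = 26.15 t
The glass mass, total less LOI, = 262.4 − 26.15 = 236.3 t (consistent with Σ oxide mass)
wt % = oxide mass / glass mass × 100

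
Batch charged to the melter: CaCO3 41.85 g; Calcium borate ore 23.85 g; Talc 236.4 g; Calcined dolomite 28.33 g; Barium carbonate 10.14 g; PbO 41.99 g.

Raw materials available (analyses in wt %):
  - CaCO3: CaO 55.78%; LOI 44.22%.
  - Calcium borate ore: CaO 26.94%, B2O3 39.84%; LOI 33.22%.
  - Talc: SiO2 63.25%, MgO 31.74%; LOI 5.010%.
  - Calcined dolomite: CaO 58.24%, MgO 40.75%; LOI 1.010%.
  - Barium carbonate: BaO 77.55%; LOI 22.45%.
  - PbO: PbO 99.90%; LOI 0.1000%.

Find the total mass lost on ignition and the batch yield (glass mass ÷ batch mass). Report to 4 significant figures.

Every computation runs at exact precision through the solve. In-progress results are printed rounded to four significant digits within the worked lines. Each reported value is rounded exactly once. The derived quantities (ignition loss, six oxide percentages, totals, yield, glass mass) are recomputed from the weighed amounts on 341.7 g of glass at full float precision, precisely as stated by the question or the answer.
Each material's LOI contribution:
  CaCO3: 41.85 × 0.4422 = 18.51 g
  Calcium borate ore: 23.85 × 0.3322 = 7.923 g
  Talc: 236.4 × 0.05010 = 11.84 g
  Calcined dolomite: 28.33 × 0.01010 = 0.2861 g
  Barium carbonate: 10.14 × 0.2245 = 2.276 g
  PbO: 41.99 × 0.001000 = 0.04199 g
Total LOI = 40.88 g
Glass = batch − LOI = 382.6 − 40.88 = 341.7 g

LOI loss = 40.88 g; glass = 341.7 g; yield = 89.31%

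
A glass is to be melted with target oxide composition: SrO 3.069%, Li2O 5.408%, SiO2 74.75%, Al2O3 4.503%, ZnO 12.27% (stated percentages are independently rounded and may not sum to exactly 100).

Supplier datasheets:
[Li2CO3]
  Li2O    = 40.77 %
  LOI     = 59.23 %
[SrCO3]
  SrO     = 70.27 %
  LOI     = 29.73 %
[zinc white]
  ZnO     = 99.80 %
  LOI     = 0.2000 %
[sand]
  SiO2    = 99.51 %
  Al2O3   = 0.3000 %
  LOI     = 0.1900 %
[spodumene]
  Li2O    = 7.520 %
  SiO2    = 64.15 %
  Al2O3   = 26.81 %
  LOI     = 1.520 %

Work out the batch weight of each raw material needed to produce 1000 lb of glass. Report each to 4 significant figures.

All arithmetic keeps exact precision at all times; the intermediate values are printed with 4-significant-digit rounding at each printed step. A single rounding yields every reported number; all derived quantities (the five compositions, the totals, glass mass, ignition loss, the yield) are re-derived at full float precision using the weight values at 1000 lb of glass, as quoted within question or answer.
Target oxide masses per 1000 lb glass:
  SrO: 3.069% × 1000 = 30.69 lb
  Li2O: 5.408% × 1000 = 54.08 lb
  SiO2: 74.75% × 1000 = 747.5 lb
  Al2O3: 4.503% × 1000 = 45.03 lb
  ZnO: 12.27% × 1000 = 122.7 lb
Balance tally, oxide-wise, per the reported batch figures, against the basis in use (every target is met by its sum up to rounding of the answer):
  SrO: 43.67·0.7027 = 30.69 lb (target 30.69 lb)
  Li2O: 103.0·0.4077 + 160.7·0.07520 = 54.08 lb (target 54.08 lb)
  SiO2: 647.6·0.9951 + 160.7·0.6415 = 747.5 lb (target 747.5 lb)
  Al2O3: 647.6·0.003000 + 160.7·0.2681 = 45.03 lb (target 45.03 lb)
  ZnO: 122.9·0.9980 = 122.7 lb (target 122.7 lb)
Mass balance on the glass: batch total minus LOI = 1000 lb (oxide target masses add up to 1000 lb; stated basis 1000 lb — any gap is answer rounding).
Adding the batch up: Σ batch = 1078 lb; the LOI term Σ batch·LOI equals 77.91 lb; yield: glass divided by total = 92.77%.

Batch per 1000 lb glass:
  Li2CO3: 103.0 lb
  SrCO3: 43.67 lb
  zinc white: 122.9 lb
  sand: 647.6 lb
  spodumene: 160.7 lb
Total batch = 1078 lb; LOI loss = 77.91 lb; yield = 92.77%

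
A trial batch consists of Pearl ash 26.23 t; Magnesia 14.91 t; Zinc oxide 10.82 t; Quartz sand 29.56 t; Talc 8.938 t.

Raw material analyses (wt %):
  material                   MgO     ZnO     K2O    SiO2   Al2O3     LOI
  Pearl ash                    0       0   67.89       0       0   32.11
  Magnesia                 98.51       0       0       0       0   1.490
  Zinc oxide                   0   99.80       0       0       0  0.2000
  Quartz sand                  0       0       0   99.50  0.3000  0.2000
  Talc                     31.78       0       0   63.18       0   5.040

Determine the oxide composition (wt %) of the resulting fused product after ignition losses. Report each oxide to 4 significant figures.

Glass mass = 81.28 t (batch 90.46 − LOI 9.176).
Composition: MgO 21.56%, ZnO 13.29%, K2O 21.91%, SiO2 43.13%, Al2O3 0.1091%

In-progress results are shown, with 4-significant-figure rounding, as written; all arithmetic carries full float precision through the solve — a single rounding yields every reported value; the derived quantities, including net glass mass, totals, ignition loss, yield, five oxide percentages, are rebuilt from the weighed amounts at 81.28 t of glass in exact precision as they appear in either problem or answer.
Mass of each oxide from the mix:
  MgO: 14.91·0.9851 + 8.938·0.3178 = 17.53 t
  ZnO: 10.82·0.9980 = 10.80 t
  K2O: 26.23·0.6789 = 17.81 t
  SiO2: 29.56·0.9950 + 8.938·0.6318 = 35.06 t
  Al2O3: 29.56·0.003000 = 0.08868 t
LOI: 26.23·0.3211 + 14.91·0.01490 + 10.82·0.002000 + 29.56·0.002000 + 8.938·0.05040 = 9.176 t
Glass mass = batch − LOI = 90.46 − 9.176 = 81.28 t (= Σ oxide masses)
wt %: oxide over glass, times 100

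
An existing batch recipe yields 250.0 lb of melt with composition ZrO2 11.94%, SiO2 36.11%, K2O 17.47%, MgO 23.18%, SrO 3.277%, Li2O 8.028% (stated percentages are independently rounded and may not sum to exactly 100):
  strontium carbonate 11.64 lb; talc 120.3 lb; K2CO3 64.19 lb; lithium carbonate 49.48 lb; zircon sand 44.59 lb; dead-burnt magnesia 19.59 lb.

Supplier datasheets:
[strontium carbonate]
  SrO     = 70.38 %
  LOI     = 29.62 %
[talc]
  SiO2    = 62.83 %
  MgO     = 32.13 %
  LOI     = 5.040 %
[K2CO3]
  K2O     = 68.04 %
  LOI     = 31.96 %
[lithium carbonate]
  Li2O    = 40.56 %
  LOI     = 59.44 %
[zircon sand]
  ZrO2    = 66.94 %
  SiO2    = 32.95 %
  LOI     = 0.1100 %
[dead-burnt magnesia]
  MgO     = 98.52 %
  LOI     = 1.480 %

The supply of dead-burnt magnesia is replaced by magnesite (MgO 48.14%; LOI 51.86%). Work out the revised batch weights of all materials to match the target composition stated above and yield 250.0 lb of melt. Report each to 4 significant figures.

The whole derivation holds full precision in every operation. In-progress results are printed rounded off to 4 significant digits as written. A single rounding yields every reported value — derived quantities (ignition loss, glass mass, the totals, the six compositions, yield) are re-derived starting from the weights per 250.0 lb of glass at exact precision as given in question or answer.
Oxide-by-oxide targets in 250.0 lb melt:
  ZrO2: 11.94% × 250.0 = 29.85 lb
  SiO2: 36.11% × 250.0 = 90.28 lb
  K2O: 17.47% × 250.0 = 43.68 lb
  MgO: 23.18% × 250.0 = 57.95 lb
  SrO: 3.277% × 250.0 = 8.192 lb
  Li2O: 8.028% × 250.0 = 20.07 lb
Balance tally, oxide-wise, per the reported batch figures, under the basis named above (sums match the target masses once rounding is allowed for):
  ZrO2: 44.59·0.6694 = 29.85 lb (target 29.85 lb)
  SiO2: 120.3·0.6283 + 44.59·0.3295 = 90.28 lb (target 90.28 lb)
  K2O: 64.19·0.6804 = 43.67 lb (target 43.68 lb)
  MgO: 120.3·0.3213 + 40.09·0.4814 = 57.95 lb (target 57.95 lb)
  SrO: 11.64·0.7038 = 8.192 lb (target 8.192 lb)
  Li2O: 49.48·0.4056 = 20.07 lb (target 20.07 lb)
Glass-mass sanity pass: total charge less LOI = 250.0 lb (summing oxide targets gives 250.0 lb; basis as stated: 250.0 lb — rounding explains the deltas).
Batch total: Σ batch = 330.3 lb; loss to ignition Σ batch·LOI = 80.28 lb; yield = glass ÷ total batch = 75.70%.

Revised batch per 250.0 lb melt:
  strontium carbonate: 11.64 lb
  talc: 120.3 lb
  K2CO3: 64.19 lb
  lithium carbonate: 49.48 lb
  zircon sand: 44.59 lb
  magnesite: 40.09 lb
Total batch = 330.3 lb; LOI loss = 80.28 lb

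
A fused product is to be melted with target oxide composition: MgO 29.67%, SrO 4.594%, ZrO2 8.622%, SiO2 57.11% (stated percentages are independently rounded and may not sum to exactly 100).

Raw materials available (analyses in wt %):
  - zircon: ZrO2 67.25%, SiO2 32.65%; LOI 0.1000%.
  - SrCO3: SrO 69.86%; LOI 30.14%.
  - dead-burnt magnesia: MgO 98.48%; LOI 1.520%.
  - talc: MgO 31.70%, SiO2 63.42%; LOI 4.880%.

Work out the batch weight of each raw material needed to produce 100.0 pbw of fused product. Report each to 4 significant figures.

Batch per 100.0 pbw fused product:
  zircon: 12.82 pbw
  SrCO3: 6.576 pbw
  dead-burnt magnesia: 3.266 pbw
  talc: 83.45 pbw
Total batch = 106.1 pbw; LOI loss = 6.117 pbw; yield = 94.24%

All arithmetic carries exact precision from start to finish. Mid-chain values appear (rounded to 4 significant figures) at each printed step — a single rounding yields every reported result — all derived quantities (ignition loss, glass mass, the totals, four oxide percentages, yield) are computed in full float precision using the weight values at 100.0 pbw of glass as set out in problem or answer.
Target oxide masses per 100.0 pbw fused product:
  MgO: 29.67% × 100.0 = 29.67 pbw
  SrO: 4.594% × 100.0 = 4.594 pbw
  ZrO2: 8.622% × 100.0 = 8.622 pbw
  SiO2: 57.11% × 100.0 = 57.11 pbw
Sums-versus-targets review applying the batch weights above, against the basis in use (sum by sum, the targets are met given rounding of the digits):
  MgO: 3.266·0.9848 + 83.45·0.3170 = 29.67 pbw (target 29.67 pbw)
  SrO: 6.576·0.6986 = 4.594 pbw (target 4.594 pbw)
  ZrO2: 12.82·0.6725 = 8.621 pbw (target 8.622 pbw)
  SiO2: 12.82·0.3265 + 83.45·0.6342 = 57.11 pbw (target 57.11 pbw)
Glass-mass closure: Σ batch − LOI loss = 100.0 pbw (oxide target masses add up to 100.0 pbw; with the basis standing at 100.0 pbw — deltas are rounding alone).
Batch grand total — Σ batch = 106.1 pbw; LOI removed, Σ of batch·LOI: 6.117 pbw; glass ÷ batch gives a yield of 94.24%.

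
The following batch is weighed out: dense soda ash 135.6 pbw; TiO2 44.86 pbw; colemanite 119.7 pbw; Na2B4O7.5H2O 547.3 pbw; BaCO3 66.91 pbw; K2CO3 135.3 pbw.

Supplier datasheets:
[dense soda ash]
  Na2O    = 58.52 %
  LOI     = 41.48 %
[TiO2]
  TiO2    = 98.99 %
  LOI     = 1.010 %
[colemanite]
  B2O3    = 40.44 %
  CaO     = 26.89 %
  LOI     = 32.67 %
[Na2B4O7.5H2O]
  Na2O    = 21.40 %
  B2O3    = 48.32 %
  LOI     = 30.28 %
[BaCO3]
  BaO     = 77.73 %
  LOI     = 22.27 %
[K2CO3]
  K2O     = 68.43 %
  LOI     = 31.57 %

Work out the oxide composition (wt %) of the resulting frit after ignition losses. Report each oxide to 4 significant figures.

Glass mass = 730.5 pbw (batch 1050 − LOI 319.1).
Composition: Na2O 26.90%, K2O 12.67%, B2O3 42.83%, BaO 7.119%, TiO2 6.079%, CaO 4.406%

Intermediates are printed rounded to 4 significant digits in the working — all internal work keeps full float precision throughout — a single rounding finalizes each reported figure — derived quantities, which include totals, yield, six oxide percentages, net glass mass, LOI, are re-derived in full float precision, as they appear in the problem or the answer, starting from the weights for 730.5 pbw of glass.
Oxide-by-oxide delivered mass:
  Na2O: 135.6·0.5852 + 547.3·0.2140 = 196.5 pbw
  K2O: 135.3·0.6843 = 92.59 pbw
  B2O3: 119.7·0.4044 + 547.3·0.4832 = 312.9 pbw
  BaO: 66.91·0.7773 = 52.01 pbw
  TiO2: 44.86·0.9899 = 44.41 pbw
  CaO: 119.7·0.2689 = 32.19 pbw
LOI: 135.6·0.4148 + 44.86·0.01010 + 119.7·0.3267 + 547.3·0.3028 + 66.91·0.2227 + 135.3·0.3157 = 319.1 pbw
Glass mass = batch − LOI = 1050 − 319.1 = 730.5 pbw (equal to the oxide-mass sum)
wt % = 100 × oxide mass / glass mass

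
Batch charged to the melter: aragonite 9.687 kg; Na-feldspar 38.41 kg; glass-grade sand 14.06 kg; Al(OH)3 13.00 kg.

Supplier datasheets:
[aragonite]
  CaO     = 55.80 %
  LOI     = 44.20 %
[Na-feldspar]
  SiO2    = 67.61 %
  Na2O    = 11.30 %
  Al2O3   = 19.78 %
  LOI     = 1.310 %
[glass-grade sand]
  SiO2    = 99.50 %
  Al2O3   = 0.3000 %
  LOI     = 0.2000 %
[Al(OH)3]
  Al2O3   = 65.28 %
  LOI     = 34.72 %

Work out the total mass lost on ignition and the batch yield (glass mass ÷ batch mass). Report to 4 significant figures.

LOI loss = 9.327 kg; glass = 65.83 kg; yield = 87.59%

In-progress results appear (rounded to four significant figures) in the printout — all arithmetic keeps exact precision from first step to last. Every reported result takes just one rounding. All derived quantities (the totals, four oxide percentages, LOI, yield, net glass mass) are recomputed at full precision from the weighed amounts for 65.83 kg of glass, exactly as shown in the question or the answer.
Per-material ignition loss:
  aragonite: 9.687 × 0.4420 = 4.282 kg
  Na-feldspar: 38.41 × 0.01310 = 0.5032 kg
  glass-grade sand: 14.06 × 0.002000 = 0.02812 kg
  Al(OH)3: 13.00 × 0.3472 = 4.514 kg
Total LOI = 9.327 kg
Glass = batch − LOI = 75.16 − 9.327 = 65.83 kg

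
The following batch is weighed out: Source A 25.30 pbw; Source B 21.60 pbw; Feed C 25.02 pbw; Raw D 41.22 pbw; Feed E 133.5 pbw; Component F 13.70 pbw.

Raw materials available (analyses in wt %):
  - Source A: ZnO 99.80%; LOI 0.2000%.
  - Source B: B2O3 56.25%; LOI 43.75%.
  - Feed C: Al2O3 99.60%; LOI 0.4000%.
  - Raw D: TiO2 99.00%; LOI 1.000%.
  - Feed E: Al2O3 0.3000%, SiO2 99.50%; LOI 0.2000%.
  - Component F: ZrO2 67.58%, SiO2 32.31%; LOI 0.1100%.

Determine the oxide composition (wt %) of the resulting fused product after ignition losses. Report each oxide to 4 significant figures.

Glass mass = 250.0 pbw (batch 260.3 − LOI 10.29).
Composition: ZrO2 3.703%, Al2O3 10.13%, TiO2 16.32%, ZnO 10.10%, B2O3 4.859%, SiO2 54.89%

Values along the way are printed rounded to 4 significant digits between the steps — all arithmetic keeps full float precision at each step; each reported figure takes just one rounding. The derived quantities (yield, six oxide percentages, ignition loss, the totals, glass mass) are carried in full float precision starting from the weights for 250.0 pbw of glass as given in the question or the answer.
What the batch supplies per oxide:
  ZrO2: 13.70·0.6758 = 9.258 pbw
  Al2O3: 25.02·0.9960 + 133.5·0.003000 = 25.32 pbw
  TiO2: 41.22·0.9900 = 40.81 pbw
  ZnO: 25.30·0.9980 = 25.25 pbw
  B2O3: 21.60·0.5625 = 12.15 pbw
  SiO2: 133.5·0.9950 + 13.70·0.3231 = 137.3 pbw
LOI: 25.30·0.002000 + 21.60·0.4375 + 25.02·0.004000 + 41.22·0.01000 + 133.5·0.002000 + 13.70·0.001100 = 10.29 pbw
Glass mass = batch − LOI = 260.3 − 10.29 = 250.0 pbw (equal to the oxide-mass sum)
each oxide over glass, ×100, is wt %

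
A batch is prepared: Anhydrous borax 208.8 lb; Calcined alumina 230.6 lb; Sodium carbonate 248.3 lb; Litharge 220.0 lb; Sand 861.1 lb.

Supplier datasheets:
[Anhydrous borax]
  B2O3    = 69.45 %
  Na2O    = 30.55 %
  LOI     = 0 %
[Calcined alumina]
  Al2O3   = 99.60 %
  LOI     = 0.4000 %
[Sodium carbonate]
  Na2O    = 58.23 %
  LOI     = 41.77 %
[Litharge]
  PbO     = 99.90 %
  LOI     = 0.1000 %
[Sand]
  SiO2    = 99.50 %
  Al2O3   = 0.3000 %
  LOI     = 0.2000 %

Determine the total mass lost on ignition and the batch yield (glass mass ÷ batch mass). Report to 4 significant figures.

LOI loss = 106.6 lb; glass = 1662 lb; yield = 93.97%

Every computation carries exact precision through the solve — working values are shown with 4-significant-figure rounding when written out; each reported number includes exactly one rounding — the derived quantities are computed at exact precision (the totals, the yield, the five compositions, ignition loss, net glass mass) using the weight values per 1662 lb of glass, as they appear in question or answer.
LOI of each material in turn:
  Anhydrous borax: 208.8 × 0 = 0 lb
  Calcined alumina: 230.6 × 0.004000 = 0.9224 lb
  Sodium carbonate: 248.3 × 0.4177 = 103.7 lb
  Litharge: 220.0 × 0.001000 = 0.2200 lb
  Sand: 861.1 × 0.002000 = 1.722 lb
Total LOI = 106.6 lb
Glass = batch − LOI = 1769 − 106.6 = 1662 lb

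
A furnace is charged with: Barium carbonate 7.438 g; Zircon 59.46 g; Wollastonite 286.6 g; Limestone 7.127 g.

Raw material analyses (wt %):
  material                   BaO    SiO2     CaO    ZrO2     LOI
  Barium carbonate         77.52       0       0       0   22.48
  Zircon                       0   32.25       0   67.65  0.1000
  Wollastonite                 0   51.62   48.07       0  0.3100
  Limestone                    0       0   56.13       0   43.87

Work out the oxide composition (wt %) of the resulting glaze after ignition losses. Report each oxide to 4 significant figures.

Glass mass = 354.9 g (batch 360.6 − LOI 5.747).
Composition: BaO 1.625%, SiO2 47.09%, CaO 39.95%, ZrO2 11.33%

In-progress results are displayed rounded off to 4 significant digits between the steps — every computation runs at full float precision throughout; each reported figure takes a single rounding; derived quantities (the four compositions, LOI, the yield, the totals, glass mass) are rebuilt at full precision starting from the weights on 354.9 g of glass exactly as printed in problem or answer.
Oxide-by-oxide delivered mass:
  BaO: 7.438·0.7752 = 5.766 g
  SiO2: 59.46·0.3225 + 286.6·0.5162 = 167.1 g
  CaO: 286.6·0.4807 + 7.127·0.5613 = 141.8 g
  ZrO2: 59.46·0.6765 = 40.22 g
LOI: 7.438·0.2248 + 59.46·0.001000 + 286.6·0.003100 + 7.127·0.4387 = 5.747 g
batch − LOI leaves glass = 360.6 − 5.747 = 354.9 g (matching Σ of the oxides)
percent by weight: oxide/glass ×100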